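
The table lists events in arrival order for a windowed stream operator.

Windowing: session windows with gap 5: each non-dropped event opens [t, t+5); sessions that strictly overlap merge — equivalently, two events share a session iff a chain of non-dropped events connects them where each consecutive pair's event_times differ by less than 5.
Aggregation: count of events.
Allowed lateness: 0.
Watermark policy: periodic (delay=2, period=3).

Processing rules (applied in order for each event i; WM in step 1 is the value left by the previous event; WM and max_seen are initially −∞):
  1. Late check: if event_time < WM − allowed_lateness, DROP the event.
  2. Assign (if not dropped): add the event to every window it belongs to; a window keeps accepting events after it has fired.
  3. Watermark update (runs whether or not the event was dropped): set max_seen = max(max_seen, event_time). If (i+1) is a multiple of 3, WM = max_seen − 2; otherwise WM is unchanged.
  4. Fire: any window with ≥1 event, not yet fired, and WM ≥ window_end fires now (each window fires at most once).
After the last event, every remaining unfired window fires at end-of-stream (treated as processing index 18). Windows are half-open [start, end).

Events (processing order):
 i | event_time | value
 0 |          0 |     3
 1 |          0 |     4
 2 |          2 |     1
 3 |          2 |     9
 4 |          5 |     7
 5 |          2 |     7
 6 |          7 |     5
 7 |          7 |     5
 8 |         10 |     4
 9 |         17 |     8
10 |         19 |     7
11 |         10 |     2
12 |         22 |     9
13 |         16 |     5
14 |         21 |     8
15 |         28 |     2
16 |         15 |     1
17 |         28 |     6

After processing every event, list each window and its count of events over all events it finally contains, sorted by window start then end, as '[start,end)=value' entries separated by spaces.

i=0 t=0 v=3: → [0,5); WM=−∞
i=1 t=0 v=4: → [0,5); WM=−∞
i=2 t=2 v=1: → [0,7); WM=0
i=3 t=2 v=9: → [0,7); WM=0
i=4 t=5 v=7: → [0,10); WM=0
i=5 t=2 v=7: → [0,10); WM=3
i=6 t=7 v=5: → [0,12); WM=3
i=7 t=7 v=5: → [0,12); WM=3
i=8 t=10 v=4: → [0,15); WM=8
i=9 t=17 v=8: → [17,22); WM=8
i=10 t=19 v=7: → [17,24); WM=8
i=11 t=10 v=2: → [0,15); WM=17
i=12 t=22 v=9: → [17,27); WM=17
i=13 t=16 v=5: DROP (t<17-0); WM=17
i=14 t=21 v=8: → [17,27); WM=20
i=15 t=28 v=2: → [28,33); WM=20
i=16 t=15 v=1: DROP (t<20-0); WM=20
i=17 t=28 v=6: → [28,33); WM=26

[0,15)=10 [17,27)=4 [28,33)=2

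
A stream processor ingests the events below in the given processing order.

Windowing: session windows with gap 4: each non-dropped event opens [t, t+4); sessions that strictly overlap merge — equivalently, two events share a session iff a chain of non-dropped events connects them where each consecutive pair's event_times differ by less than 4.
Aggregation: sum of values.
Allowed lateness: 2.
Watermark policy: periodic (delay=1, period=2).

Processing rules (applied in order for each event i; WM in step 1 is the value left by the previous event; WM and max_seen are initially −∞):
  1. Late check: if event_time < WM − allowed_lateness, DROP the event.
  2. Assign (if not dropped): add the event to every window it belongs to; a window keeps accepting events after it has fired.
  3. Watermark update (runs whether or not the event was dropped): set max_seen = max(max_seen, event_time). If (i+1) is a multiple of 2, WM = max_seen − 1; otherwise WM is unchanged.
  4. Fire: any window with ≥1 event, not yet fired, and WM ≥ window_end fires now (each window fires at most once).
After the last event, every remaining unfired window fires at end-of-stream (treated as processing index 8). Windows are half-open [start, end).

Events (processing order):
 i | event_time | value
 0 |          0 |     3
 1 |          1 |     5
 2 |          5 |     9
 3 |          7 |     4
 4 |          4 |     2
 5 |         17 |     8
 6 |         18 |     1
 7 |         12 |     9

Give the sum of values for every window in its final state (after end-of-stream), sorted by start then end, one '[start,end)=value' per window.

i=0 t=0 v=3: → [0,4); WM=−∞
i=1 t=1 v=5: → [0,5); WM=0
i=2 t=5 v=9: → [5,9); WM=0
i=3 t=7 v=4: → [5,11); WM=6
i=4 t=4 v=2: → [0,11); WM=6
i=5 t=17 v=8: → [17,21); WM=16
i=6 t=18 v=1: → [17,22); WM=16
i=7 t=12 v=9: DROP (t<16-2); WM=17

[0,11)=23 [17,22)=9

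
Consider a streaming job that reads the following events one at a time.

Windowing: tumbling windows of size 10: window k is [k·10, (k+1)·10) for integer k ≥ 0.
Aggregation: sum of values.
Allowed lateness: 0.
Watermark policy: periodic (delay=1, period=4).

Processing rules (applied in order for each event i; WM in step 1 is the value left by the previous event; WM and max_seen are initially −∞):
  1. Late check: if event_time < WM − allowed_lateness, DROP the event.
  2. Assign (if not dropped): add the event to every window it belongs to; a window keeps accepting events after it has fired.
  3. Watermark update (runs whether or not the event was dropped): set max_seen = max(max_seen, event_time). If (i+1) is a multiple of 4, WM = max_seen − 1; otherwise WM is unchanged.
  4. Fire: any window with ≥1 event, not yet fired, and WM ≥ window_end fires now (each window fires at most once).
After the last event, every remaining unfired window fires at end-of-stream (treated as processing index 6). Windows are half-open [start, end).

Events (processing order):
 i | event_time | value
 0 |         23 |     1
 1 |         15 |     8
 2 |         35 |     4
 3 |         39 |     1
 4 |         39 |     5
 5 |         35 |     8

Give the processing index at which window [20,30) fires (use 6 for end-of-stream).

i=0 t=23 v=1: → [20,30); WM=−∞
i=1 t=15 v=8: → [10,20); WM=−∞
i=2 t=35 v=4: → [30,40); WM=−∞
i=3 t=39 v=1: → [30,40); WM=38; [10,20) fires=8 [20,30) fires=1
i=4 t=39 v=5: → [30,40); WM=38
i=5 t=35 v=8: DROP (t<38-0); WM=38

3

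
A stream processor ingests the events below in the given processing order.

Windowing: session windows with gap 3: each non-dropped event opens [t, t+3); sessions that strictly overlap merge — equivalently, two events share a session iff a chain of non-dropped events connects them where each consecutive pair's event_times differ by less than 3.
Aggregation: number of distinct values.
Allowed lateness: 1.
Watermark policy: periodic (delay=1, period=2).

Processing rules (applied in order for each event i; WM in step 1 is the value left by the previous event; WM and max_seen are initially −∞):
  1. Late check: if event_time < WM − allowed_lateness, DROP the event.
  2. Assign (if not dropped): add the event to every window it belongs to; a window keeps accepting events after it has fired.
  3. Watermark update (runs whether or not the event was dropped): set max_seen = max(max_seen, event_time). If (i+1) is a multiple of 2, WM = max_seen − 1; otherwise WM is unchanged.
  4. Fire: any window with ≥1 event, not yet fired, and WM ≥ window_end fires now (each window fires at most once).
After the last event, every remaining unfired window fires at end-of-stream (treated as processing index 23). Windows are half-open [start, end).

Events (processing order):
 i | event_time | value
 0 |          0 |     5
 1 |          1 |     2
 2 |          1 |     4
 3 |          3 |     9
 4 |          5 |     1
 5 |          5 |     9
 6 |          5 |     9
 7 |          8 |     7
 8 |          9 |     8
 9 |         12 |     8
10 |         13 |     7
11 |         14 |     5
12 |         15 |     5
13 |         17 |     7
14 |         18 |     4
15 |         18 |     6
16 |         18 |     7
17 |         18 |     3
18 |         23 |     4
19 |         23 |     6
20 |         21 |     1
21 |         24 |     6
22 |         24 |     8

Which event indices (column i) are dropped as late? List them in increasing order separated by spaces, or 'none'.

i=0 t=0 v=5: → [0,3); WM=−∞
i=1 t=1 v=2: → [0,4); WM=0
i=2 t=1 v=4: → [0,4); WM=0
i=3 t=3 v=9: → [0,6); WM=2
i=4 t=5 v=1: → [0,8); WM=2
i=5 t=5 v=9: → [0,8); WM=4
i=6 t=5 v=9: → [0,8); WM=4
i=7 t=8 v=7: → [8,11); WM=7
i=8 t=9 v=8: → [8,12); WM=7
i=9 t=12 v=8: → [12,15); WM=11
i=10 t=13 v=7: → [12,16); WM=11
i=11 t=14 v=5: → [12,17); WM=13
i=12 t=15 v=5: → [12,18); WM=13
i=13 t=17 v=7: → [12,20); WM=16
i=14 t=18 v=4: → [12,21); WM=16
i=15 t=18 v=6: → [12,21); WM=17
i=16 t=18 v=7: → [12,21); WM=17
i=17 t=18 v=3: → [12,21); WM=17
i=18 t=23 v=4: → [23,26); WM=17
i=19 t=23 v=6: → [23,26); WM=22
i=20 t=21 v=1: → [21,26); WM=22
i=21 t=24 v=6: → [21,27); WM=23
i=22 t=24 v=8: → [21,27); WM=23

none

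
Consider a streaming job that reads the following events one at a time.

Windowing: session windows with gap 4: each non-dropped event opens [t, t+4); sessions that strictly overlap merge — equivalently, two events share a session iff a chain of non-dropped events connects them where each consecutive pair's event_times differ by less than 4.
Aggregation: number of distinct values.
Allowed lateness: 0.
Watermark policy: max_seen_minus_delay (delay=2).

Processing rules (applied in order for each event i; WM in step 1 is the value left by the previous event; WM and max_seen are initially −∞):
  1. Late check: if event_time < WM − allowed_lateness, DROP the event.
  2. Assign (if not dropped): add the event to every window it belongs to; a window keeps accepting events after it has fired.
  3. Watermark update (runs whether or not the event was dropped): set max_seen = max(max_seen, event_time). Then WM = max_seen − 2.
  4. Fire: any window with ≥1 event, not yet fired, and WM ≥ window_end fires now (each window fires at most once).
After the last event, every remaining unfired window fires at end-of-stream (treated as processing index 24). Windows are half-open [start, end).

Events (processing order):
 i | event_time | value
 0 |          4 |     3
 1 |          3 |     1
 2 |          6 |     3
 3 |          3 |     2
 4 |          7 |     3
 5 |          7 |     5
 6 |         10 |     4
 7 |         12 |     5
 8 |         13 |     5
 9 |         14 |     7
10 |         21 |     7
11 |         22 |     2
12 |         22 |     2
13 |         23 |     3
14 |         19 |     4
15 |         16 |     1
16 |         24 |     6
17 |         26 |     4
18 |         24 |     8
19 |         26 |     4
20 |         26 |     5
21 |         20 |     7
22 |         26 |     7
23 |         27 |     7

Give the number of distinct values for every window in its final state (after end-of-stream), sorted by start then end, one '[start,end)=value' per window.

i=0 t=4 v=3: → [4,8); WM=2
i=1 t=3 v=1: → [3,8); WM=2
i=2 t=6 v=3: → [3,10); WM=4
i=3 t=3 v=2: DROP (t<4-0); WM=4
i=4 t=7 v=3: → [3,11); WM=5
i=5 t=7 v=5: → [3,11); WM=5
i=6 t=10 v=4: → [3,14); WM=8
i=7 t=12 v=5: → [3,16); WM=10
i=8 t=13 v=5: → [3,17); WM=11
i=9 t=14 v=7: → [3,18); WM=12
i=10 t=21 v=7: → [21,25); WM=19
i=11 t=22 v=2: → [21,26); WM=20
i=12 t=22 v=2: → [21,26); WM=20
i=13 t=23 v=3: → [21,27); WM=21
i=14 t=19 v=4: DROP (t<21-0); WM=21
i=15 t=16 v=1: DROP (t<21-0); WM=21
i=16 t=24 v=6: → [21,28); WM=22
i=17 t=26 v=4: → [21,30); WM=24
i=18 t=24 v=8: → [21,30); WM=24
i=19 t=26 v=4: → [21,30); WM=24
i=20 t=26 v=5: → [21,30); WM=24
i=21 t=20 v=7: DROP (t<24-0); WM=24
i=22 t=26 v=7: → [21,30); WM=24
i=23 t=27 v=7: → [21,31); WM=25

[3,18)=5 [21,31)=7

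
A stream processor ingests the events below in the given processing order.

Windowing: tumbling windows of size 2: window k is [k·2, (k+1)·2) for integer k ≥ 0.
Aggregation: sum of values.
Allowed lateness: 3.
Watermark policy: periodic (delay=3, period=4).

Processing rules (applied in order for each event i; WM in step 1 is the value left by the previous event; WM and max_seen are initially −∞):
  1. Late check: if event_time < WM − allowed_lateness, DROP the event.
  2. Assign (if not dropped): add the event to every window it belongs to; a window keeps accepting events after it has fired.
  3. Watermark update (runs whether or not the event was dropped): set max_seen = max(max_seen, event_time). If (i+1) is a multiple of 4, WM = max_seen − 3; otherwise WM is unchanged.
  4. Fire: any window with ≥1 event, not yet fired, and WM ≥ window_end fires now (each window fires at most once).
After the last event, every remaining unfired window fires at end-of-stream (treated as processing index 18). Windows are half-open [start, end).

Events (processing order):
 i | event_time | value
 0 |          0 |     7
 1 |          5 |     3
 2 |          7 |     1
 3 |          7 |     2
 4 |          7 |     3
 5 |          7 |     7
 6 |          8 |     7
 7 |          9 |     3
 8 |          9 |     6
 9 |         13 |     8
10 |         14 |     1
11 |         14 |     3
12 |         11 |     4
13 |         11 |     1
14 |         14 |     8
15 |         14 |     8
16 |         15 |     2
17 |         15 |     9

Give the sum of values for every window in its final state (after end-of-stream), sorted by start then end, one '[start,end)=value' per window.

[0,2)=7 [4,6)=3 [6,8)=13 [8,10)=16 [10,12)=5 [12,14)=8 [14,16)=31

i=0 t=0 v=7: → [0,2); WM=−∞
i=1 t=5 v=3: → [4,6); WM=−∞
i=2 t=7 v=1: → [6,8); WM=−∞
i=3 t=7 v=2: → [6,8); WM=4; [0,2) fires=7
i=4 t=7 v=3: → [6,8); WM=4
i=5 t=7 v=7: → [6,8); WM=4
i=6 t=8 v=7: → [8,10); WM=4
i=7 t=9 v=3: → [8,10); WM=6; [4,6) fires=3
i=8 t=9 v=6: → [8,10); WM=6
i=9 t=13 v=8: → [12,14); WM=6
i=10 t=14 v=1: → [14,16); WM=6
i=11 t=14 v=3: → [14,16); WM=11; [6,8) fires=13 [8,10) fires=16
i=12 t=11 v=4: → [10,12); WM=11
i=13 t=11 v=1: → [10,12); WM=11
i=14 t=14 v=8: → [14,16); WM=11
i=15 t=14 v=8: → [14,16); WM=11
i=16 t=15 v=2: → [14,16); WM=11
i=17 t=15 v=9: → [14,16); WM=11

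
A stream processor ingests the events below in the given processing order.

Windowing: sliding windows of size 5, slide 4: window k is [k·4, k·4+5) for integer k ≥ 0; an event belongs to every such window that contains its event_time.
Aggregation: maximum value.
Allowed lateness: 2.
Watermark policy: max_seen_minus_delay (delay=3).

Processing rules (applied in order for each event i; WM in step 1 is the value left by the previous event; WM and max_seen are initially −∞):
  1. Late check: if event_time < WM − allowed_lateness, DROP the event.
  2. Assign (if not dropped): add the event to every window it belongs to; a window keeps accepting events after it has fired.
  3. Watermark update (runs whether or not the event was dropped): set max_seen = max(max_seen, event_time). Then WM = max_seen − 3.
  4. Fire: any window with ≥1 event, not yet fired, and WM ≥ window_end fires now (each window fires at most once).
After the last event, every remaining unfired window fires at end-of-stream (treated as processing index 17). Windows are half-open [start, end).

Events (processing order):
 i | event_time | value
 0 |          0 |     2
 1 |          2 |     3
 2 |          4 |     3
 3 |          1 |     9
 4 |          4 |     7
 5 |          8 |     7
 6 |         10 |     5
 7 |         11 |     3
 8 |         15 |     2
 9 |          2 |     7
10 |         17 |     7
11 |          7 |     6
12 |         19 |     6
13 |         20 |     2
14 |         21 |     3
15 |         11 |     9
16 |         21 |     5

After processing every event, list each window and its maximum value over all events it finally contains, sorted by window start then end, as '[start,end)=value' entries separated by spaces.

i=0 t=0 v=2: → [0,5); WM=-3
i=1 t=2 v=3: → [0,5); WM=-1
i=2 t=4 v=3: → [4,9),[0,5); WM=1
i=3 t=1 v=9: → [0,5); WM=1
i=4 t=4 v=7: → [4,9),[0,5); WM=1
i=5 t=8 v=7: → [8,13),[4,9); WM=5; [0,5) fires=9
i=6 t=10 v=5: → [8,13); WM=7
i=7 t=11 v=3: → [8,13); WM=8
i=8 t=15 v=2: → [12,17); WM=12; [4,9) fires=7
i=9 t=2 v=7: DROP (t<12-2); WM=12
i=10 t=17 v=7: → [16,21); WM=14; [8,13) fires=7
i=11 t=7 v=6: DROP (t<14-2); WM=14
i=12 t=19 v=6: → [16,21); WM=16
i=13 t=20 v=2: → [20,25),[16,21); WM=17; [12,17) fires=2
i=14 t=21 v=3: → [20,25); WM=18
i=15 t=11 v=9: DROP (t<18-2); WM=18
i=16 t=21 v=5: → [20,25); WM=18

[0,5)=9 [4,9)=7 [8,13)=7 [12,17)=2 [16,21)=7 [20,25)=5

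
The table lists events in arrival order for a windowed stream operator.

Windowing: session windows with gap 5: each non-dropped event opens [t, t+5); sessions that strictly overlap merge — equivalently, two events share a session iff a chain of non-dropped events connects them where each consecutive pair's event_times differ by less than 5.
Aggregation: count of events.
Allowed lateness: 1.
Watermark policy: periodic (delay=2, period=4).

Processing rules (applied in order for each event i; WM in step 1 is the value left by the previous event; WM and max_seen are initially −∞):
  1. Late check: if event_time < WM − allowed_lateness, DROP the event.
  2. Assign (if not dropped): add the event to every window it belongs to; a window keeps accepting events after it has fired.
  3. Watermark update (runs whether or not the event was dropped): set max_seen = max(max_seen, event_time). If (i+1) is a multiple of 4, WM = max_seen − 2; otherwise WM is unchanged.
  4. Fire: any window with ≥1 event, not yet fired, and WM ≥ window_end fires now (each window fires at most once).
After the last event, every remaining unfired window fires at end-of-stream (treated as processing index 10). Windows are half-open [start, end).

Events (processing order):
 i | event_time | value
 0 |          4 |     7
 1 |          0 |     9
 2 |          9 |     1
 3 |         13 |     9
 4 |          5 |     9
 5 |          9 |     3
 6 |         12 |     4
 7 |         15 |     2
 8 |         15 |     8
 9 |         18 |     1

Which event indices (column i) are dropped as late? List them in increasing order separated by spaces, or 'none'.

4 5

i=0 t=4 v=7: → [4,9); WM=−∞
i=1 t=0 v=9: → [0,9); WM=−∞
i=2 t=9 v=1: → [9,14); WM=−∞
i=3 t=13 v=9: → [9,18); WM=11
i=4 t=5 v=9: DROP (t<11-1); WM=11
i=5 t=9 v=3: DROP (t<11-1); WM=11
i=6 t=12 v=4: → [9,18); WM=11
i=7 t=15 v=2: → [9,20); WM=13
i=8 t=15 v=8: → [9,20); WM=13
i=9 t=18 v=1: → [9,23); WM=13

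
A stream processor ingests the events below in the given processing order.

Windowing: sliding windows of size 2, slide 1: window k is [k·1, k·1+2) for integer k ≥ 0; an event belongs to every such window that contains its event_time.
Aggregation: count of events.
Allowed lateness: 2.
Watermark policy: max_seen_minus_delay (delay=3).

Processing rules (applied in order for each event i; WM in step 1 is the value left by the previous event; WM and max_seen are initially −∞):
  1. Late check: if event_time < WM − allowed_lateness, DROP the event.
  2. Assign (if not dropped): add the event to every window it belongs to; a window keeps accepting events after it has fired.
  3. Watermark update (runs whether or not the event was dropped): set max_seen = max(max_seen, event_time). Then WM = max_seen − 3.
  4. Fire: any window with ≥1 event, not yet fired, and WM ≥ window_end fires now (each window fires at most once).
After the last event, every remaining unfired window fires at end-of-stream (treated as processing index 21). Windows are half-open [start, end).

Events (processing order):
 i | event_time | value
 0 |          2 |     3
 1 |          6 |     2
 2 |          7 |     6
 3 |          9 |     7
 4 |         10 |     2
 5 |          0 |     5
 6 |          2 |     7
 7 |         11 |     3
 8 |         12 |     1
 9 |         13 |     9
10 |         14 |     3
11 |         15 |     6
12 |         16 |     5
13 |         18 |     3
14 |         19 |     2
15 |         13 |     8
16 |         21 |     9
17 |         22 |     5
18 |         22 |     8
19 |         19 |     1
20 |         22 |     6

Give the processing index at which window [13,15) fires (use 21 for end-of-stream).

i=0 t=2 v=3: → [2,4),[1,3); WM=-1
i=1 t=6 v=2: → [6,8),[5,7); WM=3; [1,3) fires=1
i=2 t=7 v=6: → [7,9),[6,8); WM=4; [2,4) fires=1
i=3 t=9 v=7: → [9,11),[8,10); WM=6
i=4 t=10 v=2: → [10,12),[9,11); WM=7; [5,7) fires=1
i=5 t=0 v=5: DROP (t<7-2); WM=7
i=6 t=2 v=7: DROP (t<7-2); WM=7
i=7 t=11 v=3: → [11,13),[10,12); WM=8; [6,8) fires=2
i=8 t=12 v=1: → [12,14),[11,13); WM=9; [7,9) fires=1
i=9 t=13 v=9: → [13,15),[12,14); WM=10; [8,10) fires=1
i=10 t=14 v=3: → [14,16),[13,15); WM=11; [9,11) fires=2
i=11 t=15 v=6: → [15,17),[14,16); WM=12; [10,12) fires=2
i=12 t=16 v=5: → [16,18),[15,17); WM=13; [11,13) fires=2
i=13 t=18 v=3: → [18,20),[17,19); WM=15; [12,14) fires=2 [13,15) fires=2
i=14 t=19 v=2: → [19,21),[18,20); WM=16; [14,16) fires=2
i=15 t=13 v=8: DROP (t<16-2); WM=16
i=16 t=21 v=9: → [21,23),[20,22); WM=18; [15,17) fires=2 [16,18) fires=1
i=17 t=22 v=5: → [22,24),[21,23); WM=19; [17,19) fires=1
i=18 t=22 v=8: → [22,24),[21,23); WM=19
i=19 t=19 v=1: → [19,21),[18,20); WM=19
i=20 t=22 v=6: → [22,24),[21,23); WM=19

13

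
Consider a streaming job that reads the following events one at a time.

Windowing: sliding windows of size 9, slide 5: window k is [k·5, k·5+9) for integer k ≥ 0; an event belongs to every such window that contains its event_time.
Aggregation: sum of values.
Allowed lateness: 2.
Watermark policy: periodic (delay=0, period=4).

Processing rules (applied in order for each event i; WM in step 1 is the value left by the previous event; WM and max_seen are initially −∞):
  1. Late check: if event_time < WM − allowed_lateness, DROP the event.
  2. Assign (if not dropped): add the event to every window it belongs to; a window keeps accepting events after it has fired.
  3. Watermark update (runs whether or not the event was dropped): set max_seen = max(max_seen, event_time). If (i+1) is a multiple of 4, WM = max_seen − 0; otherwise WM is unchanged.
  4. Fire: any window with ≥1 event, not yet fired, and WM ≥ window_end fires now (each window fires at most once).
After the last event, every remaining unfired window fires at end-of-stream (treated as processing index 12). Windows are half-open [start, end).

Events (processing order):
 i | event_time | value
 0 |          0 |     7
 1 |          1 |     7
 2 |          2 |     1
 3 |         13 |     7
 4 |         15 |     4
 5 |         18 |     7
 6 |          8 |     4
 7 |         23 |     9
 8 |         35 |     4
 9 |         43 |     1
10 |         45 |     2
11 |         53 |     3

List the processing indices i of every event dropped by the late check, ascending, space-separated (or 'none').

6

i=0 t=0 v=7: → [0,9); WM=−∞
i=1 t=1 v=7: → [0,9); WM=−∞
i=2 t=2 v=1: → [0,9); WM=−∞
i=3 t=13 v=7: → [10,19),[5,14); WM=13; [0,9) fires=15
i=4 t=15 v=4: → [15,24),[10,19); WM=13
i=5 t=18 v=7: → [15,24),[10,19); WM=13
i=6 t=8 v=4: DROP (t<13-2); WM=13
i=7 t=23 v=9: → [20,29),[15,24); WM=23; [5,14) fires=7 [10,19) fires=18
i=8 t=35 v=4: → [35,44),[30,39); WM=23
i=9 t=43 v=1: → [40,49),[35,44); WM=23
i=10 t=45 v=2: → [45,54),[40,49); WM=23
i=11 t=53 v=3: → [50,59),[45,54); WM=53; [15,24) fires=20 [20,29) fires=9 [30,39) fires=4 [35,44) fires=5 [40,49) fires=3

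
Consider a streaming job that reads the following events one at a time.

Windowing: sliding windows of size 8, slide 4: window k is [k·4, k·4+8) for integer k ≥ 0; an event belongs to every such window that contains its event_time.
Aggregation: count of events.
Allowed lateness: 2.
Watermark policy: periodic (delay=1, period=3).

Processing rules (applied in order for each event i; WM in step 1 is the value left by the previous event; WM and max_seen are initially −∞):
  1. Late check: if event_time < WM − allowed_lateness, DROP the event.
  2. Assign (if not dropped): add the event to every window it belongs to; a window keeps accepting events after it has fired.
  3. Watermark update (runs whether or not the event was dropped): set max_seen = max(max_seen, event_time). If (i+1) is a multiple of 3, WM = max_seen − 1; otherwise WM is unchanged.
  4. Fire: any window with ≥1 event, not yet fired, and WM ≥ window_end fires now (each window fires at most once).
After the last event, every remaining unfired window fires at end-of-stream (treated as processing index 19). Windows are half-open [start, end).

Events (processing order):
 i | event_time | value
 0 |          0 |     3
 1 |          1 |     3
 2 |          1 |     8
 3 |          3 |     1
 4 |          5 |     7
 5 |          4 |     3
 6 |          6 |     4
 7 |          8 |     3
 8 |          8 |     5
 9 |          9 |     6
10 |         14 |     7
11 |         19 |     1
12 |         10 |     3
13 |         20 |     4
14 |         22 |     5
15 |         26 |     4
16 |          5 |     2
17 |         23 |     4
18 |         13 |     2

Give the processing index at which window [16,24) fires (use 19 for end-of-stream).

17

i=0 t=0 v=3: → [0,8); WM=−∞
i=1 t=1 v=3: → [0,8); WM=−∞
i=2 t=1 v=8: → [0,8); WM=0
i=3 t=3 v=1: → [0,8); WM=0
i=4 t=5 v=7: → [4,12),[0,8); WM=0
i=5 t=4 v=3: → [4,12),[0,8); WM=4
i=6 t=6 v=4: → [4,12),[0,8); WM=4
i=7 t=8 v=3: → [8,16),[4,12); WM=4
i=8 t=8 v=5: → [8,16),[4,12); WM=7
i=9 t=9 v=6: → [8,16),[4,12); WM=7
i=10 t=14 v=7: → [12,20),[8,16); WM=7
i=11 t=19 v=1: → [16,24),[12,20); WM=18; [0,8) fires=7 [4,12) fires=6 [8,16) fires=4
i=12 t=10 v=3: DROP (t<18-2); WM=18
i=13 t=20 v=4: → [20,28),[16,24); WM=18
i=14 t=22 v=5: → [20,28),[16,24); WM=21; [12,20) fires=2
i=15 t=26 v=4: → [24,32),[20,28); WM=21
i=16 t=5 v=2: DROP (t<21-2); WM=21
i=17 t=23 v=4: → [20,28),[16,24); WM=25; [16,24) fires=4
i=18 t=13 v=2: DROP (t<25-2); WM=25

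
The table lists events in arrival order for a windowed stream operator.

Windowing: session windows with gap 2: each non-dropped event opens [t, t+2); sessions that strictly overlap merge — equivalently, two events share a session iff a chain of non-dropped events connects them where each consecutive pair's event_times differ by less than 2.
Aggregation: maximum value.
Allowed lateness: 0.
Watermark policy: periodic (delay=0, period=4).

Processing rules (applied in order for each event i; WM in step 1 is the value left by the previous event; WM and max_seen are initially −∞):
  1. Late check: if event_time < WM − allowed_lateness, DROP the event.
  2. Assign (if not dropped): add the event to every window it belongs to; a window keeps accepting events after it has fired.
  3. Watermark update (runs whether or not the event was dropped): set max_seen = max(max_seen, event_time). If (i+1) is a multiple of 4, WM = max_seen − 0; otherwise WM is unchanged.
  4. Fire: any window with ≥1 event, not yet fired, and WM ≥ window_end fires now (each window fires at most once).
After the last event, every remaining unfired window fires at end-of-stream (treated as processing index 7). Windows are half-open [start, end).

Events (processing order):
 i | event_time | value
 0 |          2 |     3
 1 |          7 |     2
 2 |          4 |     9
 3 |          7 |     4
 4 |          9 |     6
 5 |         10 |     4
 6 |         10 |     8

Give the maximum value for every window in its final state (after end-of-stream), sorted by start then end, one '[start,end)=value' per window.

i=0 t=2 v=3: → [2,4); WM=−∞
i=1 t=7 v=2: → [7,9); WM=−∞
i=2 t=4 v=9: → [4,6); WM=−∞
i=3 t=7 v=4: → [7,9); WM=7
i=4 t=9 v=6: → [9,11); WM=7
i=5 t=10 v=4: → [9,12); WM=7
i=6 t=10 v=8: → [9,12); WM=7

[2,4)=3 [4,6)=9 [7,9)=4 [9,12)=8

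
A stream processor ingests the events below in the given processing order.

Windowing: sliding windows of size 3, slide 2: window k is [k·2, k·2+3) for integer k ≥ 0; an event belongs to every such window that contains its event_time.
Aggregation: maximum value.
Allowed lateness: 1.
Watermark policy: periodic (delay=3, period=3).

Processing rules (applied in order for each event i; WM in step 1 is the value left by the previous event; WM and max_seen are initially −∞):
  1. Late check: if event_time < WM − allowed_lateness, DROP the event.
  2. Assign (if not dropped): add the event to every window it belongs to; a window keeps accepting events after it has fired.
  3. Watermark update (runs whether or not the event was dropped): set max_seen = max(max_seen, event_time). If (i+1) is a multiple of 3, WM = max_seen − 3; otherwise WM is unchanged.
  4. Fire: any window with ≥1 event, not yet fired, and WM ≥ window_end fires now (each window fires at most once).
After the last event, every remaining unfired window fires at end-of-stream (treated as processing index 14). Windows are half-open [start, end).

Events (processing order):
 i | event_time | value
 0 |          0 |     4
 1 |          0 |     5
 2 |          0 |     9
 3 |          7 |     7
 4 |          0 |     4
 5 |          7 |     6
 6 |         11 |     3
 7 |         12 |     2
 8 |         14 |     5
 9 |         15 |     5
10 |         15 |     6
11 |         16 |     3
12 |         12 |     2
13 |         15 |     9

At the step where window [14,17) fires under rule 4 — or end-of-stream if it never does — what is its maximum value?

9

i=0 t=0 v=4: → [0,3); WM=−∞
i=1 t=0 v=5: → [0,3); WM=−∞
i=2 t=0 v=9: → [0,3); WM=-3
i=3 t=7 v=7: → [6,9); WM=-3
i=4 t=0 v=4: → [0,3); WM=-3
i=5 t=7 v=6: → [6,9); WM=4; [0,3) fires=9
i=6 t=11 v=3: → [10,13); WM=4
i=7 t=12 v=2: → [12,15),[10,13); WM=4
i=8 t=14 v=5: → [14,17),[12,15); WM=11; [6,9) fires=7
i=9 t=15 v=5: → [14,17); WM=11
i=10 t=15 v=6: → [14,17); WM=11
i=11 t=16 v=3: → [16,19),[14,17); WM=13; [10,13) fires=3
i=12 t=12 v=2: → [12,15),[10,13); WM=13
i=13 t=15 v=9: → [14,17); WM=13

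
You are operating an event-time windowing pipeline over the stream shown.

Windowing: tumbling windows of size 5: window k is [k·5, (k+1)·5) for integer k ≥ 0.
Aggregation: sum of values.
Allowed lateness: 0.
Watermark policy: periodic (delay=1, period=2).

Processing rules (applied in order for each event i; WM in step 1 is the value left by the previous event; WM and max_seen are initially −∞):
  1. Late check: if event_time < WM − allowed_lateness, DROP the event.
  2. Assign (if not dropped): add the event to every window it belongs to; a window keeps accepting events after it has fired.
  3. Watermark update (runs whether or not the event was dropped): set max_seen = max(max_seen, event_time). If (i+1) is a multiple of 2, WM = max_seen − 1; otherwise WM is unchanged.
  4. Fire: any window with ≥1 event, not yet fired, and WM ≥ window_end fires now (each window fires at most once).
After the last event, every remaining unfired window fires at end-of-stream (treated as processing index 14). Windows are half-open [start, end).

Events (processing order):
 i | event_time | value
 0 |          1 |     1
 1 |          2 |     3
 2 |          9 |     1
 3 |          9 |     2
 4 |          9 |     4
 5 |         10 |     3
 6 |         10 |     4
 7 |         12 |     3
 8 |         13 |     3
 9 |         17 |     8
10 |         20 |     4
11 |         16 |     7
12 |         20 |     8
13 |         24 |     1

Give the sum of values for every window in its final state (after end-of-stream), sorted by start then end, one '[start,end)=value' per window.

i=0 t=1 v=1: → [0,5); WM=−∞
i=1 t=2 v=3: → [0,5); WM=1
i=2 t=9 v=1: → [5,10); WM=1
i=3 t=9 v=2: → [5,10); WM=8; [0,5) fires=4
i=4 t=9 v=4: → [5,10); WM=8
i=5 t=10 v=3: → [10,15); WM=9
i=6 t=10 v=4: → [10,15); WM=9
i=7 t=12 v=3: → [10,15); WM=11; [5,10) fires=7
i=8 t=13 v=3: → [10,15); WM=11
i=9 t=17 v=8: → [15,20); WM=16; [10,15) fires=13
i=10 t=20 v=4: → [20,25); WM=16
i=11 t=16 v=7: → [15,20); WM=19
i=12 t=20 v=8: → [20,25); WM=19
i=13 t=24 v=1: → [20,25); WM=23; [15,20) fires=15

[0,5)=4 [5,10)=7 [10,15)=13 [15,20)=15 [20,25)=13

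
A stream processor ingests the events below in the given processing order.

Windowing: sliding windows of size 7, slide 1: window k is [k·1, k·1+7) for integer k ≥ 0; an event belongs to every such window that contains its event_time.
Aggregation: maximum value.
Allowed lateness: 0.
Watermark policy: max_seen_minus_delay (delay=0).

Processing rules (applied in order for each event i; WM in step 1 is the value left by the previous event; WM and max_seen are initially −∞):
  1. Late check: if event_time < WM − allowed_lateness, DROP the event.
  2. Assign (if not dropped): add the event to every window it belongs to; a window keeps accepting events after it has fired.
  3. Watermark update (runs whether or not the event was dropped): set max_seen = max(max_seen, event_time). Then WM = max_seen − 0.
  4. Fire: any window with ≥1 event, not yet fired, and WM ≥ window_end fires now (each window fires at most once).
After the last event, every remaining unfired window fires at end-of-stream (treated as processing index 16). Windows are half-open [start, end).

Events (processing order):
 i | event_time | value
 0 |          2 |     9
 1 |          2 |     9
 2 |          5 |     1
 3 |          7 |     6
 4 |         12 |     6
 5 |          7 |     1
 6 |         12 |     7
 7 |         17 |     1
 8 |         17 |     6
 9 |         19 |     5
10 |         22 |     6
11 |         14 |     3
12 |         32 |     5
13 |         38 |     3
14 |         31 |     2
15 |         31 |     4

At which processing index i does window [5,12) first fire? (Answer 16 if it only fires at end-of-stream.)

4

i=0 t=2 v=9: → [2,9),[1,8),[0,7); WM=2
i=1 t=2 v=9: → [2,9),[1,8),[0,7); WM=2
i=2 t=5 v=1: → [5,12),[4,11),[3,10),[2,9),[1,8),[0,7); WM=5
i=3 t=7 v=6: → [7,14),[6,13),[5,12),[4,11),[3,10),[2,9),[1,8); WM=7; [0,7) fires=9
i=4 t=12 v=6: → [12,19),[11,18),[10,17),[9,16),[8,15),[7,14),[6,13); WM=12; [1,8) fires=9 [2,9) fires=9 [3,10) fires=6 [4,11) fires=6 [5,12) fires=6
i=5 t=7 v=1: DROP (t<12-0); WM=12
i=6 t=12 v=7: → [12,19),[11,18),[10,17),[9,16),[8,15),[7,14),[6,13); WM=12
i=7 t=17 v=1: → [17,24),[16,23),[15,22),[14,21),[13,20),[12,19),[11,18); WM=17; [6,13) fires=7 [7,14) fires=7 [8,15) fires=7 [9,16) fires=7 [10,17) fires=7
i=8 t=17 v=6: → [17,24),[16,23),[15,22),[14,21),[13,20),[12,19),[11,18); WM=17
i=9 t=19 v=5: → [19,26),[18,25),[17,24),[16,23),[15,22),[14,21),[13,20); WM=19; [11,18) fires=7 [12,19) fires=7
i=10 t=22 v=6: → [22,29),[21,28),[20,27),[19,26),[18,25),[17,24),[16,23); WM=22; [13,20) fires=6 [14,21) fires=6 [15,22) fires=6
i=11 t=14 v=3: DROP (t<22-0); WM=22
i=12 t=32 v=5: → [32,39),[31,38),[30,37),[29,36),[28,35),[27,34),[26,33); WM=32; [16,23) fires=6 [17,24) fires=6 [18,25) fires=6 [19,26) fires=6 [20,27) fires=6 [21,28) fires=6 [22,29) fires=6
i=13 t=38 v=3: → [38,45),[37,44),[36,43),[35,42),[34,41),[33,40),[32,39); WM=38; [26,33) fires=5 [27,34) fires=5 [28,35) fires=5 [29,36) fires=5 [30,37) fires=5 [31,38) fires=5
i=14 t=31 v=2: DROP (t<38-0); WM=38
i=15 t=31 v=4: DROP (t<38-0); WM=38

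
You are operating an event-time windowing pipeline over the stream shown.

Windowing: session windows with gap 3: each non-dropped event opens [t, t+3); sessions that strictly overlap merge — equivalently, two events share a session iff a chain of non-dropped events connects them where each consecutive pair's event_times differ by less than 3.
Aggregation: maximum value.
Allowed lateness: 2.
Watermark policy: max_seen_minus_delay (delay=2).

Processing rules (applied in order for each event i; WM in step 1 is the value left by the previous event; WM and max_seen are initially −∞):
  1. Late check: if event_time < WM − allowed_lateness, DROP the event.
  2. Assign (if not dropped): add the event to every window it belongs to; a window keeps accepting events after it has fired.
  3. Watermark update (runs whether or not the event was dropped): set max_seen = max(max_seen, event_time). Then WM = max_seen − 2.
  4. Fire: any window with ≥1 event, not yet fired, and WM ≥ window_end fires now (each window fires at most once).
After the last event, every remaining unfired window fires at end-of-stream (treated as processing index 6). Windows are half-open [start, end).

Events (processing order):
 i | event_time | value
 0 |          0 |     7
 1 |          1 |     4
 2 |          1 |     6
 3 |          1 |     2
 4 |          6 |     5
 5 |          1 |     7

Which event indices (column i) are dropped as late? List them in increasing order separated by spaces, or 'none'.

i=0 t=0 v=7: → [0,3); WM=-2
i=1 t=1 v=4: → [0,4); WM=-1
i=2 t=1 v=6: → [0,4); WM=-1
i=3 t=1 v=2: → [0,4); WM=-1
i=4 t=6 v=5: → [6,9); WM=4
i=5 t=1 v=7: DROP (t<4-2); WM=4

5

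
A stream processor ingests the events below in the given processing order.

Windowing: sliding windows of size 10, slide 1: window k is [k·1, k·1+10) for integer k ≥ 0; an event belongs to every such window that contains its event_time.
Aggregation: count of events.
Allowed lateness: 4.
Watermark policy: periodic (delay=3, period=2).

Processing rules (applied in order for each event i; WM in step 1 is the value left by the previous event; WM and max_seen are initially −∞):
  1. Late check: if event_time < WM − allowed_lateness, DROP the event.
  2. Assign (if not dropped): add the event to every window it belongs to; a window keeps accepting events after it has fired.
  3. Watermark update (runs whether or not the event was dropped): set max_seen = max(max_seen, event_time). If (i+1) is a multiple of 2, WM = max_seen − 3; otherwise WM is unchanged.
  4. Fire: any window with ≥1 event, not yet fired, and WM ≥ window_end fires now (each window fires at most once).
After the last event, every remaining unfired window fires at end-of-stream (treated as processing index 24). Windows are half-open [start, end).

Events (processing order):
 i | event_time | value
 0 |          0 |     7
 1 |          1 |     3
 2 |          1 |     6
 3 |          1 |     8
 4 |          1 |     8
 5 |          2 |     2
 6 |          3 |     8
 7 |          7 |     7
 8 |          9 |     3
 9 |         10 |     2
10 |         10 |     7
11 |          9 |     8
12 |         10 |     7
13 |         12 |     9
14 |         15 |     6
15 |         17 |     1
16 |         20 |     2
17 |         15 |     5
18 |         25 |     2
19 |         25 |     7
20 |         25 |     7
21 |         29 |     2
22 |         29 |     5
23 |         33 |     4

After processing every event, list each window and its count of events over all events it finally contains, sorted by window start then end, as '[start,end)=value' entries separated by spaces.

i=0 t=0 v=7: → [0,10); WM=−∞
i=1 t=1 v=3: → [1,11),[0,10); WM=-2
i=2 t=1 v=6: → [1,11),[0,10); WM=-2
i=3 t=1 v=8: → [1,11),[0,10); WM=-2
i=4 t=1 v=8: → [1,11),[0,10); WM=-2
i=5 t=2 v=2: → [2,12),[1,11),[0,10); WM=-1
i=6 t=3 v=8: → [3,13),[2,12),[1,11),[0,10); WM=-1
i=7 t=7 v=7: → [7,17),[6,16),[5,15),[4,14),[3,13),[2,12),[1,11),[0,10); WM=4
i=8 t=9 v=3: → [9,19),[8,18),[7,17),[6,16),[5,15),[4,14),[3,13),[2,12),[1,11),[0,10); WM=4
i=9 t=10 v=2: → [10,20),[9,19),[8,18),[7,17),[6,16),[5,15),[4,14),[3,13),[2,12),[1,11); WM=7
i=10 t=10 v=7: → [10,20),[9,19),[8,18),[7,17),[6,16),[5,15),[4,14),[3,13),[2,12),[1,11); WM=7
i=11 t=9 v=8: → [9,19),[8,18),[7,17),[6,16),[5,15),[4,14),[3,13),[2,12),[1,11),[0,10); WM=7
i=12 t=10 v=7: → [10,20),[9,19),[8,18),[7,17),[6,16),[5,15),[4,14),[3,13),[2,12),[1,11); WM=7
i=13 t=12 v=9: → [12,22),[11,21),[10,20),[9,19),[8,18),[7,17),[6,16),[5,15),[4,14),[3,13); WM=9
i=14 t=15 v=6: → [15,25),[14,24),[13,23),[12,22),[11,21),[10,20),[9,19),[8,18),[7,17),[6,16); WM=9
i=15 t=17 v=1: → [17,27),[16,26),[15,25),[14,24),[13,23),[12,22),[11,21),[10,20),[9,19),[8,18); WM=14; [0,10) fires=10 [1,11) fires=12 [2,12) fires=8 [3,13) fires=8 [4,14) fires=7
i=16 t=20 v=2: → [20,30),[19,29),[18,28),[17,27),[16,26),[15,25),[14,24),[13,23),[12,22),[11,21); WM=14
i=17 t=15 v=5: → [15,25),[14,24),[13,23),[12,22),[11,21),[10,20),[9,19),[8,18),[7,17),[6,16); WM=17; [5,15) fires=7 [6,16) fires=9 [7,17) fires=9
i=18 t=25 v=2: → [25,35),[24,34),[23,33),[22,32),[21,31),[20,30),[19,29),[18,28),[17,27),[16,26); WM=17
i=19 t=25 v=7: → [25,35),[24,34),[23,33),[22,32),[21,31),[20,30),[19,29),[18,28),[17,27),[16,26); WM=22; [8,18) fires=9 [9,19) fires=9 [10,20) fires=7 [11,21) fires=5 [12,22) fires=5
i=20 t=25 v=7: → [25,35),[24,34),[23,33),[22,32),[21,31),[20,30),[19,29),[18,28),[17,27),[16,26); WM=22
i=21 t=29 v=2: → [29,39),[28,38),[27,37),[26,36),[25,35),[24,34),[23,33),[22,32),[21,31),[20,30); WM=26; [13,23) fires=4 [14,24) fires=4 [15,25) fires=4 [16,26) fires=5
i=22 t=29 v=5: → [29,39),[28,38),[27,37),[26,36),[25,35),[24,34),[23,33),[22,32),[21,31),[20,30); WM=26
i=23 t=33 v=4: → [33,43),[32,42),[31,41),[30,40),[29,39),[28,38),[27,37),[26,36),[25,35),[24,34); WM=30; [17,27) fires=5 [18,28) fires=4 [19,29) fires=4 [20,30) fires=6

[0,10)=10 [1,11)=12 [2,12)=8 [3,13)=8 [4,14)=7 [5,15)=7 [6,16)=9 [7,17)=9 [8,18)=9 [9,19)=9 [10,20)=7 [11,21)=5 [12,22)=5 [13,23)=4 [14,24)=4 [15,25)=4 [16,26)=5 [17,27)=5 [18,28)=4 [19,29)=4 [20,30)=6 [21,31)=5 [22,32)=5 [23,33)=5 [24,34)=6 [25,35)=6 [26,36)=3 [27,37)=3 [28,38)=3 [29,39)=3 [30,40)=1 [31,41)=1 [32,42)=1 [33,43)=1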